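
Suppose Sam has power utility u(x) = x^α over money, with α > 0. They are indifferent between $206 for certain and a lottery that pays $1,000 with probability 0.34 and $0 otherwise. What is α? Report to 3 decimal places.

Since u(0) = 0, the lottery's EU is 0.34·1000^α.
Indifference: 206^α = 0.34·1000^α, so (206/1000)^α = 0.34.
Take logs: α = ln 0.34 / ln(206/1000) ≈ 0.68284.

α ≈ 0.683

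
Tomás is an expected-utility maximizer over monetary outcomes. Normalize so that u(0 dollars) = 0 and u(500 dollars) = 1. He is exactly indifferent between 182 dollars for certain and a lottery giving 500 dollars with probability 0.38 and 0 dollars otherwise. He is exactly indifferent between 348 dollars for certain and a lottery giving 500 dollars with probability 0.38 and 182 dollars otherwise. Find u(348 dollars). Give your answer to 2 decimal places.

The first gamble pins u(182 dollars): it must equal 0.38·1 + 0.62·0 = 0.38.
Chaining: u(348 dollars) = 0.38·1.00 + 0.62·0.38 = 0.6156.

0.62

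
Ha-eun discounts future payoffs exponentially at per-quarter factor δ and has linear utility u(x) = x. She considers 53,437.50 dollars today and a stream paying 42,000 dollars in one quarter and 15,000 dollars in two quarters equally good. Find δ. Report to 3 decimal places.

Equating present values: 53437.50 = 42000δ + 15000δ².
So 15000δ² + 42000δ − 53437.50 = 0.
The positive root is δ = [−42000 + √(42000² + 4·15000·53437.50)] / (2·15000) = (−42000 + 70500.000)/30000 ≈ 0.950.

δ ≈ 0.950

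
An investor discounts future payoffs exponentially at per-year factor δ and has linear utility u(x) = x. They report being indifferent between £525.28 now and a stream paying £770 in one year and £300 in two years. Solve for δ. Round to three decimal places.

The stream is worth 770δ + 300δ² today, so 770δ + 300δ² = 525.28.
So 300δ² + 770δ − 525.28 = 0.
δ = (−770 + √(770² + 4·300·525.28)) / (2·300) = (−770 + √1223236.00) / 600 ≈ 0.560.

δ ≈ 0.560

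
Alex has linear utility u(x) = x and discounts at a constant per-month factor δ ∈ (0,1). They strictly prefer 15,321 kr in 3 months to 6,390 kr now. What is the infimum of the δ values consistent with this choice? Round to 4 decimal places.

δ > 0.7471

Under u(x) = x this choice says 6390 < δ^3·15321.
Dividing by 15321: δ^3 > 0.41707. Both sides are positive, so the cube root keeps the direction.
δ > 0.41707^(1/3) = 0.7471.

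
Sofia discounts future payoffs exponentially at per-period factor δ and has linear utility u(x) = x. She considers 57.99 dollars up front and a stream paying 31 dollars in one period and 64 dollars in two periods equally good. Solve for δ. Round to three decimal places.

Present value of the stream is 31·δ + 64·δ². Indifference gives 31δ + 64δ² = 57.99.
Rearranged: 64δ² + 31δ − 57.99 = 0.
By the quadratic formula (taking the positive root), δ = (−31 + √15806.44) / 128 ≈ 0.740.

δ ≈ 0.740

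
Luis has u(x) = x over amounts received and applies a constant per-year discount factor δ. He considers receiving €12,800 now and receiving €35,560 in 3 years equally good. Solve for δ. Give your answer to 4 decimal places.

δ ≈ 0.7113

Equating discounted utilities: u(12800) = δ^3·u(35560) ⇒ δ^3 = u(12800)/u(35560).
With u(x) = x: δ^3 = 12800/35560 = 0.35996.
Hence δ = (0.35996)^(1/3) = 0.711349.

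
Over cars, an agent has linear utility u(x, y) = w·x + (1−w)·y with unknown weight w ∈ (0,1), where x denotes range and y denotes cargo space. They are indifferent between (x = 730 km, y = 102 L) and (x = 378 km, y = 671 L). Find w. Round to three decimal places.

w = 0.618

Equating utilities: w·730 + (1−w)·102 = w·378 + (1−w)·671.
w·(730−378) = (1−w)·(671−102), i.e. w·352 = (1−w)·569.
Hence w = 569/(352+569) = 569/921 = 0.618.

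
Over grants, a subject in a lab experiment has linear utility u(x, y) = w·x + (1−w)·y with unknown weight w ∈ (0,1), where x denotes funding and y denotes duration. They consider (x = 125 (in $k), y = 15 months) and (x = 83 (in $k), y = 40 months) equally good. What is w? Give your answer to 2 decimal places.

w = 0.37

Indifference: w·125 + (1−w)·15 = w·83 + (1−w)·40.
Rearranging, 42·w − 25·(1−w) = 0.
The marginal rate of substitution is 25/42, so w = 25/(42+25) = 0.37.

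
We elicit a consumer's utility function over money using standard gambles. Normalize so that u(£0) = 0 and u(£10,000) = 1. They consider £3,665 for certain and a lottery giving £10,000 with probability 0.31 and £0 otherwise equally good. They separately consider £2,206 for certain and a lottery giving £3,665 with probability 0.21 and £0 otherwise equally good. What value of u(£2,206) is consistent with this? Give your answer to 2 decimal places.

0.07

From the first indifference, u(£3,665) = 0.31·u(£10,000) + 0.69·u(£0) = 0.31·1 + 0.69·0 = 0.31.
Chaining: u(£2,206) = 0.21·0.31 + 0.79·0.00 = 0.0651.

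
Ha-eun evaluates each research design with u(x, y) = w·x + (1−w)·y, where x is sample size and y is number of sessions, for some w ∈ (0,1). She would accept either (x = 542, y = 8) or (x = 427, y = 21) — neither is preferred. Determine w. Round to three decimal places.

w = 0.102

Indifference: w·542 + (1−w)·8 = w·427 + (1−w)·21.
Rearranging, 115·w − 13·(1−w) = 0.
So w/(1−w) = 13/115 = 0.1130, giving w = 13/(115+13) = 0.102.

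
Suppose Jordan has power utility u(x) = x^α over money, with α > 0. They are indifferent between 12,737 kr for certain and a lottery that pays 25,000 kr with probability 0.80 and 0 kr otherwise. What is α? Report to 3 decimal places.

α ≈ 0.331

EU(lottery) = 0.80·25000^α + 0.20·0 = 0.80·25000^α.
Setting u(12737) equal to that: 12737^α = 0.80·25000^α ⇒ (12737/25000)^α = 0.80.
Take logs: α = ln 0.80 / ln(12737/25000) ≈ 0.33089.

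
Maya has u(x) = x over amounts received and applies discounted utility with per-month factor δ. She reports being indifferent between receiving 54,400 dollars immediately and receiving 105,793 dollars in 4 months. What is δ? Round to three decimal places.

δ ≈ 0.847

Indifference means u(54400) = δ^4 · u(105793), so δ^4 = u(54400)/u(105793).
With u(x) = x: δ^4 = 54400/105793 = 0.51421.
So δ = 0.51421^(1/4) ≈ 0.847.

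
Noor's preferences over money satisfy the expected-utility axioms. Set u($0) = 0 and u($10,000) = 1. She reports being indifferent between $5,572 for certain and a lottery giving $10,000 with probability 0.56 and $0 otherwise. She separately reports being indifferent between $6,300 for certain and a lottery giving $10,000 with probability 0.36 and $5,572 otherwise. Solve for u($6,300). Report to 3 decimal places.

From the first indifference, u($5,572) = 0.56·u($10,000) + 0.44·u($0) = 0.56·1 + 0.44·0 = 0.56.
Then u($6,300) = 0.36·u($10,000) + 0.64·u($5,572) = 0.36·1.00 + 0.64·0.56 = 0.7184.

0.718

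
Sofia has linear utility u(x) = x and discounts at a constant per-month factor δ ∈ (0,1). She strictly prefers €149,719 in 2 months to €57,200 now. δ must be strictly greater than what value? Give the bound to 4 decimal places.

Under u(x) = x this choice says 57200 < δ^2·149719.
Dividing by 149719: δ^2 > 0.38205. Both sides are positive, so the square root keeps the direction.
δ > (57200/149719)^(1/2) ≈ 0.6181.

δ > 0.6181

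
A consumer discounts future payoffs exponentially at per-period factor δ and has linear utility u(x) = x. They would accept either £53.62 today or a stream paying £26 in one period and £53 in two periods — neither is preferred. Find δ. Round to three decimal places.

δ ≈ 0.790

Present value of the stream is 26·δ + 53·δ². Indifference gives 26δ + 53δ² = 53.62.
That is, 53δ² + 26δ − 53.62 = 0, a quadratic in δ.
The positive root is δ = [−26 + √(26² + 4·53·53.62)] / (2·53) = (−26 + 109.743)/106 ≈ 0.790.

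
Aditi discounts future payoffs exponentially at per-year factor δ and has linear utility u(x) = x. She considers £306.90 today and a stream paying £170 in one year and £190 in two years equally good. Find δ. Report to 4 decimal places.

The stream is worth 170δ + 190δ² today, so 170δ + 190δ² = 306.90.
Rearranged: 190δ² + 170δ − 306.90 = 0.
The positive root is δ = [−170 + √(170² + 4·190·306.90)] / (2·190) = (−170 + 512.000)/380 ≈ 0.9000.

δ ≈ 0.9000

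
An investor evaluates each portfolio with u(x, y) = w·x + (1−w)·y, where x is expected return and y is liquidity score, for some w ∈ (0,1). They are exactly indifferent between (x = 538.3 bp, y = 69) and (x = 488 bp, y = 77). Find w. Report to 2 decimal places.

w = 0.14

Indifference: w·538.3 + (1−w)·69 = w·488 + (1−w)·77.
w·(538.3−488) = (1−w)·(77−69), i.e. w·50.3 = (1−w)·8.
The marginal rate of substitution is 8/50.3, so w = 8/(50.3+8) = 0.14.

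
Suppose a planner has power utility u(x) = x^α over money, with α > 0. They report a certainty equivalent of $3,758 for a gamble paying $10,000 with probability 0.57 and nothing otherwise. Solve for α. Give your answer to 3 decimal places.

The lottery's expected utility is 0.57·u(10000) + 0.43·u(0) = 0.57·10000^α (since u(0) = 0 for α > 0).
Equating: 3758^α = 0.57·10000^α, i.e. 0.3758^α = 0.57.
α = ln(0.57) / ln(3758/10000) = -0.562119/-0.978698 ≈ 0.574.

α ≈ 0.574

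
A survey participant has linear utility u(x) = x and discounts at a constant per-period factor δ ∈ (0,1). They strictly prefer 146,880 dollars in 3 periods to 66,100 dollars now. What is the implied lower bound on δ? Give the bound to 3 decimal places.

Comparing present values: 66100 < δ^3·146880.
Dividing by 146880: δ^3 > 0.45003. Both sides are positive, so the cube root keeps the direction.
δ > (66100/146880)^(1/3) ≈ 0.766.

δ > 0.766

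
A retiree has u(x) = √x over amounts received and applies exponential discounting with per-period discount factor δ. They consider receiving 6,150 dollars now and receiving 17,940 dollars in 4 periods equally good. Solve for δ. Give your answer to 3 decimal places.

δ ≈ 0.875

The payoff in 4 periods is discounted by δ^4, so u(6150) = δ^4·u(17940) and δ^4 = u(6150)/u(17940).
With u(x) = √x: δ^4 = √6150/√17940 = √(6150/17940) = 0.58550.
So δ = 0.58550^(1/4) ≈ 0.875.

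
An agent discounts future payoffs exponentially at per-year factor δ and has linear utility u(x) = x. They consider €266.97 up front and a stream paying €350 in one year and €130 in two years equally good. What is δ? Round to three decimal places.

Present value of the stream is 350·δ + 130·δ². Indifference gives 350δ + 130δ² = 266.97.
So 130δ² + 350δ − 266.97 = 0.
δ = (−350 + √(350² + 4·130·266.97)) / (2·130) = (−350 + √261324.40) / 260 ≈ 0.620.

δ ≈ 0.620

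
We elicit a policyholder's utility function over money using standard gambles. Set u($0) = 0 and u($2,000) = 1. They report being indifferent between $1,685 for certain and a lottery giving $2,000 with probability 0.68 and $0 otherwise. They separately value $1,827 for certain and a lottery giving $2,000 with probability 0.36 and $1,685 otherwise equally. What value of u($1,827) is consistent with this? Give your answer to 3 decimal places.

0.795

From the first indifference, u($1,685) = 0.68·u($2,000) + 0.32·u($0) = 0.68·1 + 0.32·0 = 0.68.
Then u($1,827) = 0.36·u($2,000) + 0.64·u($1,685) = 0.36·1.00 + 0.64·0.68 = 0.7952.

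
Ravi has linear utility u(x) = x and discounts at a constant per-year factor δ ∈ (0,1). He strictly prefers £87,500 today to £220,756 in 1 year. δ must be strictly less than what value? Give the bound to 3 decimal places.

The preference means 87500 > δ·220756.
Dividing through by 220756 gives δ < 0.39637.

δ < 0.396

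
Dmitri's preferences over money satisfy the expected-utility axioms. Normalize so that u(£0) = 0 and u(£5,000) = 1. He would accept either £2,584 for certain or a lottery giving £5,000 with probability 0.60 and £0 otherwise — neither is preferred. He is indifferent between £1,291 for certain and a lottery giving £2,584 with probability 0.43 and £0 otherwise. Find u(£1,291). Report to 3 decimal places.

0.258

First, u(£2,584) = 0.60·u(£5,000) + 0.40·u(£0) = 0.60.
Chaining: u(£1,291) = 0.43·0.60 + 0.57·0.00 = 0.2580.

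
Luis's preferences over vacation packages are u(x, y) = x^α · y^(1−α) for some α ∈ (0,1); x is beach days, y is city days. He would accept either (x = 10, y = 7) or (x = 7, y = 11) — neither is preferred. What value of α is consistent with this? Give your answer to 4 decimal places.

The Cobb–Douglas utilities coincide, so 10^α·7^(1−α) = 7^α·11^(1−α).
Taking logs: α·ln 10 + (1−α)·ln 7 = α·ln 7 + (1−α)·ln 11, i.e. α·0.3566749 = (1−α)·0.4519851.
With A = 0.3566749 and B = 0.4519851: α·A = (1−α)·B, so α = B/(A+B) = 0.4519851/0.8086600 ≈ 0.5589.

α ≈ 0.5589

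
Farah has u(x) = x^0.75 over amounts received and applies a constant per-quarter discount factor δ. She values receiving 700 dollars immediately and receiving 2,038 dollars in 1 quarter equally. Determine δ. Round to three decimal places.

Equating discounted utilities: u(700) = δ·u(2038) ⇒ δ = u(700)/u(2038).
Since u(x) = x^0.75, δ = (700/2038)^0.75 = 0.34347^0.75 = 0.44866.

δ ≈ 0.449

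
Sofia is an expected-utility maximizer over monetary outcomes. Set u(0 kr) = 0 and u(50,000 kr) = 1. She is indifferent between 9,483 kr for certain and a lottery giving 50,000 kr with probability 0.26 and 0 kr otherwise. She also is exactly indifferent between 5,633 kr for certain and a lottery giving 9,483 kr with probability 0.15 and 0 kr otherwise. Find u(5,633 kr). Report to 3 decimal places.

0.039

The first gamble pins u(9,483 kr): it must equal 0.26·1 + 0.74·0 = 0.26.
The second indifference gives u(5,633 kr) = 0.15·u(9,483 kr) + 0.85·u(0 kr) = 0.15·0.26 + 0.85·0.00 = 0.0390.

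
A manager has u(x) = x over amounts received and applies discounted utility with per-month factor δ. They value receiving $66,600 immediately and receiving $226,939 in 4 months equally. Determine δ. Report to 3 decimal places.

Indifference means u(66600) = δ^4 · u(226939), so δ^4 = u(66600)/u(226939).
With u(x) = x: δ^4 = 66600/226939 = 0.29347.
So δ = 0.29347^(1/4) ≈ 0.736.

δ ≈ 0.736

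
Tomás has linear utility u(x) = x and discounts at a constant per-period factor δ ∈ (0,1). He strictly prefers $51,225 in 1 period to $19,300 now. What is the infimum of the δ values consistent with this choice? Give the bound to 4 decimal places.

δ > 0.3768

The preference means 19300 < δ·51225.
Dividing through by 51225 gives δ > 0.37677.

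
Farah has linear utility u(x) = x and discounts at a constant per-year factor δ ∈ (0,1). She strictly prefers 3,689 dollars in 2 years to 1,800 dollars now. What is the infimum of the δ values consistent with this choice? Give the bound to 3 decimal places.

δ > 0.699

Comparing present values: 1800 < δ^2·3689.
So δ^2 > 1800/3689 = 0.48794; taking the square root of both positive sides preserves the inequality.
δ > (1800/3689)^(1/2) ≈ 0.699.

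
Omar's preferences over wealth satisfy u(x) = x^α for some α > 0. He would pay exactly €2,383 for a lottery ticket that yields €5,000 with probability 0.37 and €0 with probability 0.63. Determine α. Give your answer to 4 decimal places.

α ≈ 1.3416

EU(lottery) = 0.37·5000^α + 0.63·0 = 0.37·5000^α.
Indifference: 2383^α = 0.37·5000^α, so (2383/5000)^α = 0.37.
Take logs: α = ln 0.37 / ln(2383/5000) ≈ 1.341630.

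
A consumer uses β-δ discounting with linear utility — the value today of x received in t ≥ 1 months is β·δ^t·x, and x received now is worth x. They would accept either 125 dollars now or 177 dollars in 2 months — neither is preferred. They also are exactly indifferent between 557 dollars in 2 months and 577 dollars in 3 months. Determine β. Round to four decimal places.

Both payoffs in the second observation are in the future, so β drops out: δ^2·557 = δ^3·577 ⇒ δ = 557/577 = 0.96534.
The first indifference: 125 = β·δ^2·177, so β = 125/(δ^2·177) = 125/(0.93188·177) ≈ 0.7578.

β ≈ 0.7578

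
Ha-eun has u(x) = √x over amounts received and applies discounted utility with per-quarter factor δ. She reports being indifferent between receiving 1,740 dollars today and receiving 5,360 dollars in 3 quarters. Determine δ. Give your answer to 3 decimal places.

Indifference means u(1740) = δ^3 · u(5360), so δ^3 = u(1740)/u(5360).
Since u(x) = √x, δ^3 = √(1740/5360) = 0.56976.
Hence δ = (0.56976)^(1/3) = 0.82902.

δ ≈ 0.829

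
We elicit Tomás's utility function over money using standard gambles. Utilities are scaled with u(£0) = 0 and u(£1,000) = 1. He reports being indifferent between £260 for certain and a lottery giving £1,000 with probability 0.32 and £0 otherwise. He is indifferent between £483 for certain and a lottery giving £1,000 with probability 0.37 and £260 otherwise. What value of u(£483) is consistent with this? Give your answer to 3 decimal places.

From the first indifference, u(£260) = 0.32·u(£1,000) + 0.68·u(£0) = 0.32·1 + 0.68·0 = 0.32.
Chaining: u(£483) = 0.37·1.00 + 0.63·0.32 = 0.5716.

0.572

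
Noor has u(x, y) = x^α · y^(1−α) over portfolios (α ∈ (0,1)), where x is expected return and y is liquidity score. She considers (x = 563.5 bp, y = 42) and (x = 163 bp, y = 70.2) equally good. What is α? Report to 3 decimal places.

α ≈ 0.293

Set the two utilities equal: 563.5^α·42^(1−α) = 163^α·70.2^(1−α).
(563.5/163)^α = (70.2/42)^(1−α); take logs: α·ln(563.5/163) = (1−α)·ln(70.2/42), i.e. α·1.240417 = (1−α)·0.513679.
With A = 1.240417 and B = 0.513679: α·A = (1−α)·B, so α = B/(A+B) = 0.513679/1.754096 ≈ 0.293.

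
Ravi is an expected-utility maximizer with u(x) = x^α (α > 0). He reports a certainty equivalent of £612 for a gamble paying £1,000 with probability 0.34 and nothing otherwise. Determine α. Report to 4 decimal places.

α ≈ 2.1971

EU(lottery) = 0.34·1000^α + 0.66·0 = 0.34·1000^α.
Equating: 612^α = 0.34·1000^α, i.e. 0.6120^α = 0.34.
Taking logs: α·ln(612/1000) = ln(0.34), so α = -1.0788097 / -0.4910230 ≈ 2.1971.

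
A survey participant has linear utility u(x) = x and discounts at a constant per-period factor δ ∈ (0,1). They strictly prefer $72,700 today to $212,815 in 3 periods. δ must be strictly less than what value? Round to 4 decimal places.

Under u(x) = x this choice says 72700 > δ^3·212815.
So δ^3 < 72700/212815 = 0.34161; taking the cube root of both positive sides preserves the inequality.
δ < 0.34161^(1/3) = 0.6991.

δ < 0.6991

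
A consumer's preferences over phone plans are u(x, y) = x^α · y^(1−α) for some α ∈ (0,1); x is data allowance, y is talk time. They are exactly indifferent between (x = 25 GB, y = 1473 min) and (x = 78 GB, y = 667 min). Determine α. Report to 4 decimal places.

α ≈ 0.4105

Indifference: 25^α · 1473^(1−α) = 78^α · 667^(1−α).
(25/78)^α = (667/1473)^(1−α); take logs: α·ln(25/78) = (1−α)·ln(667/1473), i.e. α·-1.1378330 = (1−α)·-0.7922664.
Thus α·(-1.9300994) = -0.7922664, so α = -0.7922664/-1.9300994 ≈ 0.4105.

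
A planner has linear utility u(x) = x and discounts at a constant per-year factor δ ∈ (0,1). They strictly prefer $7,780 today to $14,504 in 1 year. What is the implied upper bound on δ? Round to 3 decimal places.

δ < 0.536

Comparing present values: 7780 > δ·14504.
Dividing through by 14504 gives δ < 0.53640.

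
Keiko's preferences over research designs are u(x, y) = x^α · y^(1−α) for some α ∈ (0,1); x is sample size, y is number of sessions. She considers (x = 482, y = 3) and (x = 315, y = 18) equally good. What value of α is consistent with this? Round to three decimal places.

α ≈ 0.808

Set the two utilities equal: 482^α·3^(1−α) = 315^α·18^(1−α).
Rearrange to (482/315)^α = (18/3)^(1−α) and take logs: α·0.425371 = (1−α)·1.791759.
With A = 0.425371 and B = 1.791759: α·A = (1−α)·B, so α = B/(A+B) = 1.791759/2.217130 ≈ 0.808.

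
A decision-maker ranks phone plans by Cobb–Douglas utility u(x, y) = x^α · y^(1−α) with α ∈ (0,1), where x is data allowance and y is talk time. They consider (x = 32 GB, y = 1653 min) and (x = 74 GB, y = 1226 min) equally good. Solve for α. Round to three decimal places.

Set the two utilities equal: 32^α·1653^(1−α) = 74^α·1226^(1−α).
Rearrange to (32/74)^α = (1226/1653)^(1−α) and take logs: α·-0.838329 = (1−α)·-0.298835.
So α/(1−α) = (-0.298835)/(-0.838329) = 0.356465, and α = 0.356465/1.356465 ≈ 0.263.

α ≈ 0.263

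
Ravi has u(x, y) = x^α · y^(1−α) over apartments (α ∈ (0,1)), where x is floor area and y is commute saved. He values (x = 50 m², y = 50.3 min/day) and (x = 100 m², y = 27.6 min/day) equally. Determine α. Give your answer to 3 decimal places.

Indifference: 50^α · 50.3^(1−α) = 100^α · 27.6^(1−α).
Taking logs: α·ln 50 + (1−α)·ln 50.3 = α·ln 100 + (1−α)·ln 27.6, i.e. α·-0.693147 = (1−α)·-0.600189.
Thus α·(-1.293336) = -0.600189, so α = -0.600189/-1.293336 ≈ 0.464.

α ≈ 0.464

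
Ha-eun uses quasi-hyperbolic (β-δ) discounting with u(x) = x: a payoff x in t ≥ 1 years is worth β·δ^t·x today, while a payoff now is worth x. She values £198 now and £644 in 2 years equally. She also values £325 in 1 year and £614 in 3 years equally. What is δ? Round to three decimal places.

δ ≈ 0.728

The second indifference involves only future payoffs, so β cancels: β·δ^1·325 = β·δ^3·614, giving δ^2 = 325/614 = 0.52932, so δ = 0.72754.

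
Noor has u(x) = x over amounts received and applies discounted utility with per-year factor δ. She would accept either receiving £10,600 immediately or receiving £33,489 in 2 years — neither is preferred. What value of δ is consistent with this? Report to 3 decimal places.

The payoff in 2 years is discounted by δ^2, so u(10600) = δ^2·u(33489) and δ^2 = u(10600)/u(33489).
With u(x) = x: δ^2 = 10600/33489 = 0.31652.
Taking the square root: δ = 0.31652^(1/2) ≈ 0.563.

δ ≈ 0.563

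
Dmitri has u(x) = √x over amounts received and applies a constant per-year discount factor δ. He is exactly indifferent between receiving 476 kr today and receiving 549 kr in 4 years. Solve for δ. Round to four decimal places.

δ ≈ 0.9823

Indifference means u(476) = δ^4 · u(549), so δ^4 = u(476)/u(549).
Since u(x) = √x, δ^4 = √(476/549) = 0.93114.
Hence δ = (0.93114)^(1/4) = 0.982323.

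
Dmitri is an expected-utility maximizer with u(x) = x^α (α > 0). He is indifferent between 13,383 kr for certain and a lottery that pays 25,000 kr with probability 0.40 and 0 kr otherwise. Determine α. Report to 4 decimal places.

The lottery's expected utility is 0.40·u(25000) + 0.60·u(0) = 0.40·25000^α (since u(0) = 0 for α > 0).
Indifference: 13383^α = 0.40·25000^α, so (13383/25000)^α = 0.40.
Take logs: α = ln 0.40 / ln(13383/25000) ≈ 1.466322.

α ≈ 1.4663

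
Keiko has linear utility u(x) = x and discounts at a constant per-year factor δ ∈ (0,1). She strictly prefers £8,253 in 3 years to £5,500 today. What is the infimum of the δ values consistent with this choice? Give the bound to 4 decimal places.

The preference means 5500 < δ^3·8253.
Dividing by 8253: δ^3 > 0.66642. Both sides are positive, so the cube root keeps the direction.
δ > 0.66642^(1/3) = 0.8735.

δ > 0.8735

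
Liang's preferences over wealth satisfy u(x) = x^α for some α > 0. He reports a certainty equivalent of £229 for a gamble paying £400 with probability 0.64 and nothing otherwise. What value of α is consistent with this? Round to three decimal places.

EU(lottery) = 0.64·400^α + 0.36·0 = 0.64·400^α.
Indifference: 229^α = 0.64·400^α, so (229/400)^α = 0.64.
Take logs: α = ln 0.64 / ln(229/400) ≈ 0.80017.

α ≈ 0.800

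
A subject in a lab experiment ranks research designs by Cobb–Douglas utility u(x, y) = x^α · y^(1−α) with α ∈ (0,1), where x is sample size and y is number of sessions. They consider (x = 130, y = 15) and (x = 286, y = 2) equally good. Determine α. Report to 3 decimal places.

α ≈ 0.719

The Cobb–Douglas utilities coincide, so 130^α·15^(1−α) = 286^α·2^(1−α).
Rearrange to (130/286)^α = (2/15)^(1−α) and take logs: α·-0.788457 = (1−α)·-2.014903.
So α/(1−α) = (-2.014903)/(-0.788457) = 2.555501, and α = 2.555501/3.555501 ≈ 0.719.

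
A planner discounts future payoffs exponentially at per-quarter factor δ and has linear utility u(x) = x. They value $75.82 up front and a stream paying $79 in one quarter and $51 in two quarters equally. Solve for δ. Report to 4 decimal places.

The stream is worth 79δ + 51δ² today, so 79δ + 51δ² = 75.82.
That is, 51δ² + 79δ − 75.82 = 0, a quadratic in δ.
The positive root is δ = [−79 + √(79² + 4·51·75.82)] / (2·51) = (−79 + 147.337)/102 ≈ 0.6700.

δ ≈ 0.6700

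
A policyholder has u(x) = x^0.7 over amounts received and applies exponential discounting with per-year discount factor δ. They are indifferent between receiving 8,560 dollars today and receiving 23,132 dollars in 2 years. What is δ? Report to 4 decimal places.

Indifference means u(8560) = δ^2 · u(23132), so δ^2 = u(8560)/u(23132).
Since u(x) = x^0.7, δ^2 = (8560/23132)^0.7 = 0.37005^0.7 = 0.49863.
Taking the square root: δ = 0.49863^(1/2) ≈ 0.7061.

δ ≈ 0.7061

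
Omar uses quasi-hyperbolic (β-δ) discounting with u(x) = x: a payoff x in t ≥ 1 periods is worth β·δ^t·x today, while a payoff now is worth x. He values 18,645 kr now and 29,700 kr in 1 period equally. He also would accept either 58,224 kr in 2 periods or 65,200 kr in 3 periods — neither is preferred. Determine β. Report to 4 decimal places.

From the later pair, β·δ^2·58224 = β·δ^3·65200; dividing through, δ = 58224/65200 = 0.89301.
The first indifference: 18645 = β·δ·29700, so β = 18645/(δ·29700) = 18645/(0.89301·29700) ≈ 0.7030.

β ≈ 0.7030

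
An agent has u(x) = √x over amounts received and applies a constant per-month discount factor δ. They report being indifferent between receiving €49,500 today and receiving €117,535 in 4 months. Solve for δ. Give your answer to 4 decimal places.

δ ≈ 0.8975

The payoff in 4 months is discounted by δ^4, so u(49500) = δ^4·u(117535) and δ^4 = u(49500)/u(117535).
With u(x) = √x: δ^4 = √49500/√117535 = √(49500/117535) = 0.64896.
Hence δ = (0.64896)^(1/4) = 0.897542.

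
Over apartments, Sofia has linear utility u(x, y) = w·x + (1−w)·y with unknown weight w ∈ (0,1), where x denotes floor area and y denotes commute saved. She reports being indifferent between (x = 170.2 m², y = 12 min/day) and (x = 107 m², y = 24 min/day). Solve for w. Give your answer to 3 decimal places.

w = 0.160

Equating utilities: w·170.2 + (1−w)·12 = w·107 + (1−w)·24.
Collecting terms: w·63.2 = (1−w)·12.
Hence w = 12/(63.2+12) = 12/75.2 = 0.160.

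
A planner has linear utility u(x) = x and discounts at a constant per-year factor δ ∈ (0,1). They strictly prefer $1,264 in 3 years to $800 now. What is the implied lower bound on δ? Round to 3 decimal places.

Under u(x) = x this choice says 800 < δ^3·1264.
Dividing by 1264: δ^3 > 0.63291. Both sides are positive, so the cube root keeps the direction.
δ > (800/1264)^(1/3) ≈ 0.859.

δ > 0.859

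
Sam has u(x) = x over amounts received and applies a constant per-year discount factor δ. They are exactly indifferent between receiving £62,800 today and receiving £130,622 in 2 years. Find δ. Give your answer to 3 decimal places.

The payoff in 2 years is discounted by δ^2, so u(62800) = δ^2·u(130622) and δ^2 = u(62800)/u(130622).
With u(x) = x: δ^2 = 62800/130622 = 0.48078.
So δ = 0.48078^(1/2) ≈ 0.693.

δ ≈ 0.693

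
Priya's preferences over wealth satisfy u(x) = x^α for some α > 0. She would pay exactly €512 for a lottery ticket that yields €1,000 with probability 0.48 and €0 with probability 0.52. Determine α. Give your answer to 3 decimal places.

α ≈ 1.096

EU(lottery) = 0.48·1000^α + 0.52·0 = 0.48·1000^α.
Setting u(512) equal to that: 512^α = 0.48·1000^α ⇒ (512/1000)^α = 0.48.
Taking logs: α·ln(512/1000) = ln(0.48), so α = -0.733969 / -0.669431 ≈ 1.096.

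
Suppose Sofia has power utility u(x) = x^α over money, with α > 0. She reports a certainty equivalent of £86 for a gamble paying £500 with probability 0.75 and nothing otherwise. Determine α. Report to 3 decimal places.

The lottery's expected utility is 0.75·u(500) + 0.25·u(0) = 0.75·500^α (since u(0) = 0 for α > 0).
Setting u(86) equal to that: 86^α = 0.75·500^α ⇒ (86/500)^α = 0.75.
α = ln(0.75) / ln(86/500) = -0.287682/-1.760261 ≈ 0.163.

α ≈ 0.163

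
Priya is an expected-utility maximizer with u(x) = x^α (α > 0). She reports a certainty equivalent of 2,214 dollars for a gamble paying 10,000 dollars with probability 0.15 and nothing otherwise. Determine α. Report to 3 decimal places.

α ≈ 1.258

EU(lottery) = 0.15·10000^α + 0.85·0 = 0.15·10000^α.
Setting u(2214) equal to that: 2214^α = 0.15·10000^α ⇒ (2214/10000)^α = 0.15.
α = ln(0.15) / ln(2214/10000) = -1.897120/-1.507784 ≈ 1.258.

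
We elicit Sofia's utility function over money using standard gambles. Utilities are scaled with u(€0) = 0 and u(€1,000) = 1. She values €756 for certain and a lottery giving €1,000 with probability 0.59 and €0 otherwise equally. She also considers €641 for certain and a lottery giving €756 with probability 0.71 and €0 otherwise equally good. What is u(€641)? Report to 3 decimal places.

0.419

From the first indifference, u(€756) = 0.59·u(€1,000) + 0.41·u(€0) = 0.59·1 + 0.41·0 = 0.59.
The second indifference gives u(€641) = 0.71·u(€756) + 0.29·u(€0) = 0.71·0.59 + 0.29·0.00 = 0.4189.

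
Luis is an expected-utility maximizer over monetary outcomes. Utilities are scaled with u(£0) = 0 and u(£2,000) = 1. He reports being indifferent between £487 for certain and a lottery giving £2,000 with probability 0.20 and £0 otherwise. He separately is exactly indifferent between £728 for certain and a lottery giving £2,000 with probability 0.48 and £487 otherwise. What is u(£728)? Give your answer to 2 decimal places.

The first gamble pins u(£487): it must equal 0.20·1 + 0.80·0 = 0.20.
Chaining: u(£728) = 0.48·1.00 + 0.52·0.20 = 0.5840.

0.58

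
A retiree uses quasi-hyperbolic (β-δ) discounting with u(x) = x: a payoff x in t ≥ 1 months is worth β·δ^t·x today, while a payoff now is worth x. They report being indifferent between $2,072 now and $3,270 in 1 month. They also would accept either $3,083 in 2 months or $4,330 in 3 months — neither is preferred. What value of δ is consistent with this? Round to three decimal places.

δ ≈ 0.712

The second indifference involves only future payoffs, so β cancels: β·δ^2·3083 = β·δ^3·4330, giving δ = 3083/4330 = 0.71201.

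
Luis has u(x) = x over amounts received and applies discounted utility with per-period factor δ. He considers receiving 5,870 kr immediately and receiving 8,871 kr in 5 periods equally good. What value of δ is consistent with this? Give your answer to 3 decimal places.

δ ≈ 0.921

The payoff in 5 periods is discounted by δ^5, so u(5870) = δ^5·u(8871) and δ^5 = u(5870)/u(8871).
With u(x) = x: δ^5 = 5870/8871 = 0.66171.
So δ = 0.66171^(1/5) ≈ 0.921.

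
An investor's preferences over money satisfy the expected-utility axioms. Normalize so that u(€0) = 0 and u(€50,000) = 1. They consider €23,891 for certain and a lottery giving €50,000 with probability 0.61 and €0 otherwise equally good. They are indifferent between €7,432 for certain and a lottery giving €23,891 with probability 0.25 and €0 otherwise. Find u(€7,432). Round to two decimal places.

0.15

The first gamble pins u(€23,891): it must equal 0.61·1 + 0.39·0 = 0.61.
The second indifference gives u(€7,432) = 0.25·u(€23,891) + 0.75·u(€0) = 0.25·0.61 + 0.75·0.00 = 0.1525.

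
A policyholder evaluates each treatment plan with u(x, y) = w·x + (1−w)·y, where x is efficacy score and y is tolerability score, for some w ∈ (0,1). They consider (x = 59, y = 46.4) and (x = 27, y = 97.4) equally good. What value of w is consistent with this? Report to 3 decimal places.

w = 0.614

Indifference: w·59 + (1−w)·46.4 = w·27 + (1−w)·97.4.
Rearranging, 32·w − 51·(1−w) = 0.
The marginal rate of substitution is 51/32, so w = 51/(32+51) = 0.614.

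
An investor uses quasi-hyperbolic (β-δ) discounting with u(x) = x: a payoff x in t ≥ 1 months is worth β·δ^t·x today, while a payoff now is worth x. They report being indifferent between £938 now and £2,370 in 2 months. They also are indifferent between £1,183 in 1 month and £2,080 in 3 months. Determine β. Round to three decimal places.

β ≈ 0.696

Both payoffs in the second observation are in the future, so β drops out: δ^1·1183 = δ^3·2080 ⇒ δ^2 = 1183/2080 = 0.56875, so δ = 0.75416.
Substituting δ into 938 = β·δ^2·2370: β = 938/(1347.938) ≈ 0.696.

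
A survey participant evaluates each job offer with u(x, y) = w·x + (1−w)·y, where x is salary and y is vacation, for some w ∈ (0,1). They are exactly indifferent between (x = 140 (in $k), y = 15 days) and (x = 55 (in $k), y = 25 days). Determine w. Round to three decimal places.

w = 0.105

Indifference: w·140 + (1−w)·15 = w·55 + (1−w)·25.
Rearranging, 85·w − 10·(1−w) = 0.
Hence w = 10/(85+10) = 10/95 = 0.105.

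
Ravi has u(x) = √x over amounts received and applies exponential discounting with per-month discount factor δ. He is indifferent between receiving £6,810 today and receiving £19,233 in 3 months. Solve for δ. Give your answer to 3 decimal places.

δ ≈ 0.841

Equating discounted utilities: u(6810) = δ^3·u(19233) ⇒ δ^3 = u(6810)/u(19233).
Since u(x) = √x, δ^3 = √(6810/19233) = 0.59505.
So δ = 0.59505^(1/3) ≈ 0.841.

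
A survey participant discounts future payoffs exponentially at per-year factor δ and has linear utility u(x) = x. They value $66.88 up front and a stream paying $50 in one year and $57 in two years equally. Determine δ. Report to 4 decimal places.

δ ≈ 0.7300

The stream is worth 50δ + 57δ² today, so 50δ + 57δ² = 66.88.
That is, 57δ² + 50δ − 66.88 = 0, a quadratic in δ.
The positive root is δ = [−50 + √(50² + 4·57·66.88)] / (2·57) = (−50 + 133.224)/114 ≈ 0.7300.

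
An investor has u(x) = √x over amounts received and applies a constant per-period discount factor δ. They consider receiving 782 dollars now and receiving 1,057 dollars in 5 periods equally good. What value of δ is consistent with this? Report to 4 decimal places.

δ ≈ 0.9703

Indifference means u(782) = δ^5 · u(1057), so δ^5 = u(782)/u(1057).
With u(x) = √x: δ^5 = √782/√1057 = √(782/1057) = 0.86013.
Hence δ = (0.86013)^(1/5) = 0.970316.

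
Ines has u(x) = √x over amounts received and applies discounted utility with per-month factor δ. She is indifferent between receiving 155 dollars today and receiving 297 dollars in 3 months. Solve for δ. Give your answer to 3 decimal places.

δ ≈ 0.897

The payoff in 3 months is discounted by δ^3, so u(155) = δ^3·u(297) and δ^3 = u(155)/u(297).
With u(x) = √x: δ^3 = √155/√297 = √(155/297) = 0.72242.
Hence δ = (0.72242)^(1/3) = 0.89728.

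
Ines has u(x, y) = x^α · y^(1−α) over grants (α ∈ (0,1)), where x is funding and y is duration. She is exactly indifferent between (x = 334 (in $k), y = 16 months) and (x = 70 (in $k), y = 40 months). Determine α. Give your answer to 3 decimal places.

The Cobb–Douglas utilities coincide, so 334^α·16^(1−α) = 70^α·40^(1−α).
Taking logs: α·ln 334 + (1−α)·ln 16 = α·ln 70 + (1−α)·ln 40, i.e. α·1.562646 = (1−α)·0.916291.
With A = 1.562646 and B = 0.916291: α·A = (1−α)·B, so α = B/(A+B) = 0.916291/2.478937 ≈ 0.370.

α ≈ 0.370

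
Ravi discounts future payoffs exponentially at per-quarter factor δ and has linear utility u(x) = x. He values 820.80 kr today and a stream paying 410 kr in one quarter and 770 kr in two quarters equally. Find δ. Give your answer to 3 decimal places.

Present value of the stream is 410·δ + 770·δ². Indifference gives 410δ + 770δ² = 820.80.
So 770δ² + 410δ − 820.80 = 0.
By the quadratic formula (taking the positive root), δ = (−410 + √2696164.00) / 1540 ≈ 0.800.

δ ≈ 0.800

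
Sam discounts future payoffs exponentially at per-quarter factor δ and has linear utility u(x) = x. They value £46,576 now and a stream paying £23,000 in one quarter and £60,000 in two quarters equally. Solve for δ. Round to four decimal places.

δ ≈ 0.7100

The stream is worth 23000δ + 60000δ² today, so 23000δ + 60000δ² = 46576.
So 60000δ² + 23000δ − 46576 = 0.
By the quadratic formula (taking the positive root), δ = (−23000 + √11707240000.00) / 120000 ≈ 0.7100.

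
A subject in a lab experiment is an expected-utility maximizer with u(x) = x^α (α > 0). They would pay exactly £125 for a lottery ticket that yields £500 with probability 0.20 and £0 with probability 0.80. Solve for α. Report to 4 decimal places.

The lottery's expected utility is 0.20·u(500) + 0.80·u(0) = 0.20·500^α (since u(0) = 0 for α > 0).
Setting u(125) equal to that: 125^α = 0.20·500^α ⇒ (125/500)^α = 0.20.
Taking logs: α·ln(125/500) = ln(0.20), so α = -1.6094379 / -1.3862944 ≈ 1.1610.

α ≈ 1.1610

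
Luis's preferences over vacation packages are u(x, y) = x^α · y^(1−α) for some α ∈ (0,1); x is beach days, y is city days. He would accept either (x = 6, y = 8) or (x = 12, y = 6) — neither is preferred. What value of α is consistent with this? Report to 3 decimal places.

Set the two utilities equal: 6^α·8^(1−α) = 12^α·6^(1−α).
Rearrange to (6/12)^α = (6/8)^(1−α) and take logs: α·-0.693147 = (1−α)·-0.287682.
With A = -0.693147 and B = -0.287682: α·A = (1−α)·B, so α = B/(A+B) = -0.287682/-0.980829 ≈ 0.293.

α ≈ 0.293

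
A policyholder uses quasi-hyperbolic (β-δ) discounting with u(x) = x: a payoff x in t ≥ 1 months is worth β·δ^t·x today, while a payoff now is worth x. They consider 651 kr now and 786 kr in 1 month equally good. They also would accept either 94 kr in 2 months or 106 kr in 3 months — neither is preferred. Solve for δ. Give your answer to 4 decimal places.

Both payoffs in the second observation are in the future, so β drops out: δ^2·94 = δ^3·106 ⇒ δ = 94/106 = 0.88679.

δ ≈ 0.8868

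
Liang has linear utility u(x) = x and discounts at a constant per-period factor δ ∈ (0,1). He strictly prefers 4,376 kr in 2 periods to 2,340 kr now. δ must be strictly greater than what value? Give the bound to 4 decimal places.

Under u(x) = x this choice says 2340 < δ^2·4376.
Dividing by 4376: δ^2 > 0.53473. Both sides are positive, so the square root keeps the direction.
δ > (2340/4376)^(1/2) ≈ 0.7313.

δ > 0.7313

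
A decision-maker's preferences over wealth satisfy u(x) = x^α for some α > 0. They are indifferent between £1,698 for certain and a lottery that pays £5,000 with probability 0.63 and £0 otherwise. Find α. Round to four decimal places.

α ≈ 0.4278

The lottery's expected utility is 0.63·u(5000) + 0.37·u(0) = 0.63·5000^α (since u(0) = 0 for α > 0).
Indifference: 1698^α = 0.63·5000^α, so (1698/5000)^α = 0.63.
Take logs: α = ln 0.63 / ln(1698/5000) ≈ 0.427816.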